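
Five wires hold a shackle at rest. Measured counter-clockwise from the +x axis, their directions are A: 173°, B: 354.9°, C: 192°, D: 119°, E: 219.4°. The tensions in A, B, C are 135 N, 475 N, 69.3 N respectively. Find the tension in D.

Resolve: ΣF_x = 135 cos 173° + 475 cos 354.9° + 69.3 cos 192° + T_D cos 119° + T_E cos 219.4° = 0.
        ΣF_y = 135 sin 173° + 475 sin 354.9° + 69.3 sin 192° + T_D sin 119° + T_E sin 219.4° = 0.
The known terms sum to (271.3, -40.18) N, so -0.4848 T_D − 0.7727 T_E = -271.3 and 0.8746 T_D − 0.6347 T_E = 40.18.
Solving simultaneously: T_D = 206.7 N, T_E = 221.5 N.

T_D ≈ 207 N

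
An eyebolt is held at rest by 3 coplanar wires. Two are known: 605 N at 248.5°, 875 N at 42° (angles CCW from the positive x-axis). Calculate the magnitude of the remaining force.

Sum the known components: ΣF_x = 428.5 N, ΣF_y = 22.59 N.
For equilibrium the remaining force must supply (−ΣF_x, −ΣF_y) = (-428.5, -22.59) N.
Magnitude = √((-428.5)² + (-22.59)²) = 429.1 N; direction = atan2(-22.59, -428.5) = 183.0°.

F ≈ 429 N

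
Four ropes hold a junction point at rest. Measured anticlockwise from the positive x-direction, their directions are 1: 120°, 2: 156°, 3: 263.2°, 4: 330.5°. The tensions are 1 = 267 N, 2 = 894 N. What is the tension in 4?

T_4 ≈ 1100 N

Resolve: ΣF_x = 267 cos 120° + 894 cos 156° + T_3 cos 263.2° + T_4 cos 330.5° = 0.
        ΣF_y = 267 sin 120° + 894 sin 156° + T_3 sin 263.2° + T_4 sin 330.5° = 0.
The known terms sum to (-950.2, 594.9) N, so -0.1184 T_3 + 0.8704 T_4 = 950.2 and -0.9930 T_3 − 0.4924 T_4 = -594.9.
Solving simultaneously: T_3 = 54.01 N, T_4 = 1099 N.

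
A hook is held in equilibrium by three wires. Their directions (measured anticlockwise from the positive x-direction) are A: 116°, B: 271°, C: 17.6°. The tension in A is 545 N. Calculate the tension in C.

Resolve: ΣF_x = 545 cos 116° + T_B cos 271° + T_C cos 17.6° = 0.
        ΣF_y = 545 sin 116° + T_B sin 271° + T_C sin 17.6° = 0.
The known terms sum to (-238.9, 489.8) N, so 0.0175 T_B + 0.9532 T_C = 238.9 and -0.9998 T_B + 0.3024 T_C = -489.8.
Solving simultaneously: T_B = 562.6 N, T_C = 240.3 N.

T_C ≈ 240 N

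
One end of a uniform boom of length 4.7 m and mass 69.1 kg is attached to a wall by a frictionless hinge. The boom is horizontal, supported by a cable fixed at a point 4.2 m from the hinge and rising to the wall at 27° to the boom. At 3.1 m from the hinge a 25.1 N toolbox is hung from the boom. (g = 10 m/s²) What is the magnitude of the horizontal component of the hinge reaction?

Take torques about the hinge: T sin 27° · 4.2 = 69.1×10×2.35 + 25.1×3.1 = 1701.7 N·m.
So T = 1701.7 / (0.4540 × 4.2) = 892.44 N.
ΣF_x = 0: H_x = T cos 27° = 795.17 N.

H_x ≈ 795 N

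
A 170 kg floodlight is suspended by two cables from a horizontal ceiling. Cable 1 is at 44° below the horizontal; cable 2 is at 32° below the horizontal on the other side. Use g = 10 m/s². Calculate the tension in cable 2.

Weight W = 170 × 10 = 1700 N acts straight down.
Horizontal: T_1 cos 44° = T_2 cos 32°  →  T_1 = 1.179 T_2.
Vertical: T_1 sin 44° + T_2 sin 32° = 1700.
Substituting the horizontal relation into the vertical equation gives 1.349 T_2 = 1700, so T_2 = 1260 N.

T_2 ≈ 1260 N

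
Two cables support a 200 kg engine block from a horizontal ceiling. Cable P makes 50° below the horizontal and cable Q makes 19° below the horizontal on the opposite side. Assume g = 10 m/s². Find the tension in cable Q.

Weight W = 200 × 10 = 2000 N acts straight down.
Horizontal: T_P cos 50° = T_Q cos 19°  →  T_P = 1.471 T_Q.
Vertical: T_P sin 50° + T_Q sin 19° = 2000.
Substituting the horizontal relation into the vertical equation gives 1.452 T_Q = 2000, so T_Q = 1377 N.

T_Q ≈ 1380 N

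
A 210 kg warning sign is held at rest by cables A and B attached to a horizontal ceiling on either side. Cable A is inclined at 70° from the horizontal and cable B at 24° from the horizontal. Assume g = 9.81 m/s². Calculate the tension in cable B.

Weight W = 210 × 9.81 = 2060 N acts straight down.
Horizontal: T_A cos 70° = T_B cos 24°  →  T_A = 2.671 T_B.
Vertical: T_A sin 70° + T_B sin 24° = 2060.
Substituting the horizontal relation into the vertical equation gives 2.917 T_B = 2060, so T_B = 706.3 N.

T_B ≈ 706 N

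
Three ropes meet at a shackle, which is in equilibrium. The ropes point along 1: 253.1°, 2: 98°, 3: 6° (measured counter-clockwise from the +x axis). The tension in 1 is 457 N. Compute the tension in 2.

Resolve: ΣF_x = 457 cos 253.1° + T_2 cos 98° + T_3 cos 6° = 0.
        ΣF_y = 457 sin 253.1° + T_2 sin 98° + T_3 sin 6° = 0.
The known terms sum to (-132.9, -437.3) N, so -0.1392 T_2 + 0.9945 T_3 = 132.9 and 0.9903 T_2 + 0.1045 T_3 = 437.3.
Solving simultaneously: T_2 = 421.2 N, T_3 = 192.5 N.

T_2 ≈ 421 N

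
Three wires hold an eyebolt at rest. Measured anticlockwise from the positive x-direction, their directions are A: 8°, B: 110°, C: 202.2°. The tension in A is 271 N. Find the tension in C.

Resolve: ΣF_x = 271 cos 8° + T_B cos 110° + T_C cos 202.2° = 0.
        ΣF_y = 271 sin 8° + T_B sin 110° + T_C sin 202.2° = 0.
The known terms sum to (268.4, 37.72) N, so -0.3420 T_B − 0.9259 T_C = -268.4 and 0.9397 T_B − 0.3778 T_C = -37.72.
Solving simultaneously: T_B = 66.53 N, T_C = 265.3 N.

T_C ≈ 265 N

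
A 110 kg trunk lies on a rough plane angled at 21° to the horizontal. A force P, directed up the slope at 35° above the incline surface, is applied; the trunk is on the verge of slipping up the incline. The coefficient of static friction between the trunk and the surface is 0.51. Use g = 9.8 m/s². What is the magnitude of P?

On the verge of sliding up the incline, friction equals μN and acts down the slope.
Perpendicular: N + P sin 35° = W cos 21° = 1006 N.
Along incline: P cos 35° = W sin 21° + μN  with W sin 21° = 386.3 N.
Solving the pair for P and N: P = 809.2 N, N = 542.3 N (and f = μN = 276.5 N).

P ≈ 809 N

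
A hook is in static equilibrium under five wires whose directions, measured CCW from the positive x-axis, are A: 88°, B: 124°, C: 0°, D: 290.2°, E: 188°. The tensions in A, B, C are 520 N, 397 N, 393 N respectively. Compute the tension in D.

T_D ≈ 833 N

Resolve: ΣF_x = 520 cos 88° + 397 cos 124° + 393 cos 0° + T_D cos 290.2° + T_E cos 188° = 0.
        ΣF_y = 520 sin 88° + 397 sin 124° + 393 sin 0° + T_D sin 290.2° + T_E sin 188° = 0.
The known terms sum to (189.1, 848.8) N, so 0.3453 T_D − 0.9903 T_E = -189.1 and -0.9385 T_D − 0.1392 T_E = -848.8.
Solving simultaneously: T_D = 833 N, T_E = 481.5 N.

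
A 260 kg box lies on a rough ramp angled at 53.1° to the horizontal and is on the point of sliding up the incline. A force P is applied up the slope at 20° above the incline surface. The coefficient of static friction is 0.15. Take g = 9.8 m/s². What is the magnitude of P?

On the verge of sliding up the incline, friction equals μN and acts down the slope.
Perpendicular: N + P sin 20° = W cos 53.1° = 1530 N.
Along incline: P cos 20° = W sin 53.1° + μN  with W sin 53.1° = 2038 N.
Solving the pair for P and N: P = 2288 N, N = 747.4 N (and f = μN = 112.1 N).

P ≈ 2290 N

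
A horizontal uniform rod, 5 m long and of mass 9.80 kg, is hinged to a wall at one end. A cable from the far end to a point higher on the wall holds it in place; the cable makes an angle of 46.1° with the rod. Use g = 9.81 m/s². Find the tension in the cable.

Take torques about the hinge: T sin 46.1° · 5 = 9.80×9.81×2.5 = 240.35 N·m.
So T = 240.35 / (0.7206 × 5) = 66.711 N.

T ≈ 66.7 N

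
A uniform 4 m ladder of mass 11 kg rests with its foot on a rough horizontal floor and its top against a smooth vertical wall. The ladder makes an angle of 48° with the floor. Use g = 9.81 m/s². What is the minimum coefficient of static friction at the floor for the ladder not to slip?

ΣF_y = 0: N_floor = 11×9.81 = 107.91 N.
Torques about the foot: N_wall · 4 sin 48° = 11×9.81×2 cos 48° → N_wall = 48.581 N.
ΣF_x = 0: f_floor = N_wall = 48.581 N.
μ_min = f_floor / N_floor = 48.581 / 107.91 = 0.4502.

μ_min ≈ 0.450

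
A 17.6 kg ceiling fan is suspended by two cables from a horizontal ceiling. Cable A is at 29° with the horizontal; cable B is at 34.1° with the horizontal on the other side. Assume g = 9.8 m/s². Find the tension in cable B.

T_B ≈ 169 N

Weight W = 17.6 × 9.8 = 172.5 N acts straight down.
Horizontal: T_A cos 29° = T_B cos 34.1°  →  T_A = 0.9468 T_B.
Vertical: T_A sin 29° + T_B sin 34.1° = 172.5.
Substituting the horizontal relation into the vertical equation gives 1.02 T_B = 172.5, so T_B = 169.2 N.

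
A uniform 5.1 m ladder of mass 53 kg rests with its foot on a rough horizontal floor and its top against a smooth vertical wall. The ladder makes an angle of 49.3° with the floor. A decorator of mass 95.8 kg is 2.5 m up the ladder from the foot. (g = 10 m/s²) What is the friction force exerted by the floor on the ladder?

f ≈ 632 N

Torques about the foot: N_wall · 5.1 sin 49.3° = 53×10×2.55 cos 49.3° + 95.8×10×2.5 cos 49.3° → N_wall = 631.86 N.
ΣF_x = 0: f_floor = N_wall = 631.86 N.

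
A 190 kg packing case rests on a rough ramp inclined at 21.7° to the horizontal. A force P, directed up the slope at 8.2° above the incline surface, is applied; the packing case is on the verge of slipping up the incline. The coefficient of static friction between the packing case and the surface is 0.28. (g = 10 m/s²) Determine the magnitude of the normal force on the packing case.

N ≈ 1600 N

On the verge of sliding up the incline, friction equals μN and acts down the slope.
Perpendicular: N + P sin 8.2° = W cos 21.7° = 1765 N.
Along incline: P cos 8.2° = W sin 21.7° + μN  with W sin 21.7° = 702.5 N.
Solving the pair for P and N: P = 1162 N, N = 1600 N (and f = μN = 447.9 N).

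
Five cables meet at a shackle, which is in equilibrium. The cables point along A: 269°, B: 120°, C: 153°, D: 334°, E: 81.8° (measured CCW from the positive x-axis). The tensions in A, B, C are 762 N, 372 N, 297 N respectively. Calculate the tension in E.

T_E ≈ 501 N

Resolve: ΣF_x = 762 cos 269° + 372 cos 120° + 297 cos 153° + T_D cos 334° + T_E cos 81.8° = 0.
        ΣF_y = 762 sin 269° + 372 sin 120° + 297 sin 153° + T_D sin 334° + T_E sin 81.8° = 0.
The known terms sum to (-463.9, -304.9) N, so 0.8988 T_D + 0.1426 T_E = 463.9 and -0.4384 T_D + 0.9898 T_E = 304.9.
Solving simultaneously: T_D = 436.6 N, T_E = 501.4 N.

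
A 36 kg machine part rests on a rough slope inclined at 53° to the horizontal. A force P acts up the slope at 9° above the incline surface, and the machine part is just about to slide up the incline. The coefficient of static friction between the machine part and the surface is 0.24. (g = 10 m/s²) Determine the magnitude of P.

On the verge of sliding up the incline, friction equals μN and acts down the slope.
Perpendicular: N + P sin 9° = W cos 53° = 216.7 N.
Along incline: P cos 9° = W sin 53° + μN  with W sin 53° = 287.5 N.
Solving the pair for P and N: P = 331.1 N, N = 164.9 N (and f = μN = 39.56 N).

P ≈ 331 N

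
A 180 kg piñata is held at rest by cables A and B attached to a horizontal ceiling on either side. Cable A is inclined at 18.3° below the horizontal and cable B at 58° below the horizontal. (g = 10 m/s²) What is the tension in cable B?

Weight W = 180 × 10 = 1800 N acts straight down.
Horizontal: T_A cos 18.3° = T_B cos 58°  →  T_A = 0.5581 T_B.
Vertical: T_A sin 18.3° + T_B sin 58° = 1800.
Substituting the horizontal relation into the vertical equation gives 1.023 T_B = 1800, so T_B = 1759 N.

T_B ≈ 1760 N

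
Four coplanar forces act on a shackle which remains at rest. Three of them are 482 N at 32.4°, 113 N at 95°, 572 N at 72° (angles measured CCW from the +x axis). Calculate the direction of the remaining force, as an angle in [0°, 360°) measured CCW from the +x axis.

θ ≈ 238°

Sum the known components: ΣF_x = 573.9 N, ΣF_y = 914.8 N.
For equilibrium the remaining force must supply (−ΣF_x, −ΣF_y) = (-573.9, -914.8) N.
Magnitude = √((-573.9)² + (-914.8)²) = 1080 N; direction = atan2(-914.8, -573.9) = 237.9°.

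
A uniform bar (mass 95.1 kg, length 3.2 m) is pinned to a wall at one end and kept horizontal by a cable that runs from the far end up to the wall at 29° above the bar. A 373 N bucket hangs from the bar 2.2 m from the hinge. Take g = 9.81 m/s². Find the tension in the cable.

Take torques about the hinge: T sin 29° · 3.2 = 95.1×9.81×1.6 + 373×2.2 = 2313.3 N·m.
So T = 2313.3 / (0.4848 × 3.2) = 1491.1 N.

T ≈ 1490 N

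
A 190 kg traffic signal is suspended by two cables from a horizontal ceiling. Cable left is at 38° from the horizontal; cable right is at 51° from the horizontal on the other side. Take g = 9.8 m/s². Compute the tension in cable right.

T_right ≈ 1470 N

Weight W = 190 × 9.8 = 1862 N acts straight down.
Horizontal: T_left cos 38° = T_right cos 51°  →  T_left = 0.7986 T_right.
Vertical: T_left sin 38° + T_right sin 51° = 1862.
Substituting the horizontal relation into the vertical equation gives 1.269 T_right = 1862, so T_right = 1467 N.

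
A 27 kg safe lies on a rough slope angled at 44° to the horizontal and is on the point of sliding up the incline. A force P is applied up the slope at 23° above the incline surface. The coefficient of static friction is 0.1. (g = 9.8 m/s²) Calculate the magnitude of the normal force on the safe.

On the verge of sliding up the incline, friction equals μN and acts down the slope.
Perpendicular: N + P sin 23° = W cos 44° = 190.3 N.
Along incline: P cos 23° = W sin 44° + μN  with W sin 44° = 183.8 N.
Solving the pair for P and N: P = 211.4 N, N = 107.7 N (and f = μN = 10.77 N).

N ≈ 108 N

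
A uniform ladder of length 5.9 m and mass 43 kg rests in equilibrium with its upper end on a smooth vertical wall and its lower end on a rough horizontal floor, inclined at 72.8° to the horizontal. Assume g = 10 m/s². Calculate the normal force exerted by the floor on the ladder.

ΣF_y = 0: N_floor = 43×10 = 430 N.

N_floor ≈ 430 N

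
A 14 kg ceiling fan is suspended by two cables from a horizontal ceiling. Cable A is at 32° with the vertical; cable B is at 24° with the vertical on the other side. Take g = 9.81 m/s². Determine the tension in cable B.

Angles from the horizontal: cable A is 90° − 32° = 58°, cable B is 90° − 24° = 66°.
Weight W = 14 × 9.81 = 137.3 N acts straight down.
Horizontal: T_A cos 58° = T_B cos 66°  →  T_A = 0.7675 T_B.
Vertical: T_A sin 58° + T_B sin 66° = 137.3.
Substituting the horizontal relation into the vertical equation gives 1.564 T_B = 137.3, so T_B = 87.79 N.

T_B ≈ 87.8 N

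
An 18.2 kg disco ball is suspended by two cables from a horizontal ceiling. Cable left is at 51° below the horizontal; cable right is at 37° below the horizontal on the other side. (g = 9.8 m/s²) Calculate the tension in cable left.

T_left ≈ 143 N

Weight W = 18.2 × 9.8 = 178.4 N acts straight down.
Horizontal: T_left cos 51° = T_right cos 37°  →  T_right = 0.788 T_left.
Vertical: T_left sin 51° + T_right sin 37° = 178.4.
Substituting the horizontal relation into the vertical equation gives 1.251 T_left = 178.4, so T_left = 142.5 N.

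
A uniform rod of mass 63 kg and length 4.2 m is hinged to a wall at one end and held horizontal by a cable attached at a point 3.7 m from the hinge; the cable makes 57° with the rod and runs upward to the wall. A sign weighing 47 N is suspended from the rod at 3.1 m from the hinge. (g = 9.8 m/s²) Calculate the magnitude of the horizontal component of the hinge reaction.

Take torques about the hinge: T sin 57° · 3.7 = 63×9.8×2.1 + 47×3.1 = 1442.2 N·m.
So T = 1442.2 / (0.8387 × 3.7) = 464.78 N.
ΣF_x = 0: H_x = T cos 57° = 253.14 N.

H_x ≈ 253 N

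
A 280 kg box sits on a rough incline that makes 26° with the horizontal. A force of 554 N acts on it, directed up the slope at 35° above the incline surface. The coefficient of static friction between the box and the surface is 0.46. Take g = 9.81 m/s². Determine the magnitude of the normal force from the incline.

N ≈ 2150 N

Axes along / perpendicular to the incline. W sin 26° = 1204 N down-slope; W cos 26° = 2469 N into the surface.
Perpendicular: N = W cos 26° − P sin 35° = 2469 − 317.8 = 2151 N.
Along incline: P cos 35° + f = W sin 26° (friction acts up-slope) → f = 1204 − 453.8 = 750.3 N.
|f| = 750.3 N ≤ μN = 989.5 N, so the box is indeed static.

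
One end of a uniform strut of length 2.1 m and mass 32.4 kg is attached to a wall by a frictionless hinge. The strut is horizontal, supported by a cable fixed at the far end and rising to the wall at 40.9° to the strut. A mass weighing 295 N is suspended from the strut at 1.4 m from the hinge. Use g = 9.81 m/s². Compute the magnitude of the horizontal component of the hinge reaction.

Take torques about the hinge: T sin 40.9° · 2.1 = 32.4×9.81×1.05 + 295×1.4 = 746.74 N·m.
So T = 746.74 / (0.6547 × 2.1) = 543.1 N.
ΣF_x = 0: H_x = T cos 40.9° = 410.5 N.

H_x ≈ 411 N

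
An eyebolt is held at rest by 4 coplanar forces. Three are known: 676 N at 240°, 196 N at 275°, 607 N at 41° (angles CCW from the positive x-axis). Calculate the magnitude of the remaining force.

F ≈ 406 N

Sum the known components: ΣF_x = 137.2 N, ΣF_y = -382.5 N.
For equilibrium the remaining force must supply (−ΣF_x, −ΣF_y) = (-137.2, 382.5) N.
Magnitude = √((-137.2)² + (382.5)²) = 406.3 N; direction = atan2(382.5, -137.2) = 109.7°.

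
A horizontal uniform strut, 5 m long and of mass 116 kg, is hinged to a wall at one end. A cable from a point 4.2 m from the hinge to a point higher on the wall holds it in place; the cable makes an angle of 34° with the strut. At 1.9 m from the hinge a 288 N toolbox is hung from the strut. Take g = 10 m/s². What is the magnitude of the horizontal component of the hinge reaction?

Take torques about the hinge: T sin 34° · 4.2 = 116×10×2.5 + 288×1.9 = 3447.2 N·m.
So T = 3447.2 / (0.5592 × 4.2) = 1467.8 N.
ΣF_x = 0: H_x = T cos 34° = 1216.8 N.

H_x ≈ 1220 N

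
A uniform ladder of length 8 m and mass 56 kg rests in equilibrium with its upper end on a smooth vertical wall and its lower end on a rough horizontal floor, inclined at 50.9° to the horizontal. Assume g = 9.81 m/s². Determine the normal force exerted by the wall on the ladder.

N_wall ≈ 223 N

Torques about the foot: N_wall · 8 sin 50.9° = 56×9.81×4 cos 50.9° → N_wall = 223.23 N.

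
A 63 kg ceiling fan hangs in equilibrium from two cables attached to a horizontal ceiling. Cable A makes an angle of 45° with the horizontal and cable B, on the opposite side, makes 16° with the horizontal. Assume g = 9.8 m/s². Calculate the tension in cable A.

Weight W = 63 × 9.8 = 617.4 N acts straight down.
Horizontal: T_A cos 45° = T_B cos 16°  →  T_B = 0.7356 T_A.
Vertical: T_A sin 45° + T_B sin 16° = 617.4.
Substituting the horizontal relation into the vertical equation gives 0.9099 T_A = 617.4, so T_A = 678.6 N.

T_A ≈ 679 N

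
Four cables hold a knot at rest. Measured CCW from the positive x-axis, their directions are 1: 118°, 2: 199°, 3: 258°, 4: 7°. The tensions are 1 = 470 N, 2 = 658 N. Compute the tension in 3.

Resolve: ΣF_x = 470 cos 118° + 658 cos 199° + T_3 cos 258° + T_4 cos 7° = 0.
        ΣF_y = 470 sin 118° + 658 sin 199° + T_3 sin 258° + T_4 sin 7° = 0.
The known terms sum to (-842.8, 200.8) N, so -0.2079 T_3 + 0.9925 T_4 = 842.8 and -0.9781 T_3 + 0.1219 T_4 = -200.8.
Solving simultaneously: T_3 = 319.4 N, T_4 = 916 N.

T_3 ≈ 319 N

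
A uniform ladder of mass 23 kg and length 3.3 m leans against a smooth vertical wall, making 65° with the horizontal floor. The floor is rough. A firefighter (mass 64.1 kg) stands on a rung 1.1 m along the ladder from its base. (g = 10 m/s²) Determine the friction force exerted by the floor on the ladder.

f ≈ 153 N

Torques about the foot: N_wall · 3.3 sin 65° = 23×10×1.65 cos 65° + 64.1×10×1.1 cos 65° → N_wall = 153.26 N.
ΣF_x = 0: f_floor = N_wall = 153.26 N.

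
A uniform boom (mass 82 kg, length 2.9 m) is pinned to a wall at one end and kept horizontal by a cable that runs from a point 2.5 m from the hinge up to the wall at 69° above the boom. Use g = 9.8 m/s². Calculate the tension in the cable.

T ≈ 499 N

Take torques about the hinge: T sin 69° · 2.5 = 82×9.8×1.45 = 1165.2 N·m.
So T = 1165.2 / (0.9336 × 2.5) = 499.25 N.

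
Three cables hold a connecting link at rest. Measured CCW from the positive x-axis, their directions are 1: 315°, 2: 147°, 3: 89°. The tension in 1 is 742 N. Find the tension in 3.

T_3 ≈ 182 N

Resolve: ΣF_x = 742 cos 315° + T_2 cos 147° + T_3 cos 89° = 0.
        ΣF_y = 742 sin 315° + T_2 sin 147° + T_3 sin 89° = 0.
The known terms sum to (524.7, -524.7) N, so -0.8387 T_2 + 0.0175 T_3 = -524.7 and 0.5446 T_2 + 0.9998 T_3 = 524.7.
Solving simultaneously: T_2 = 629.4 N, T_3 = 181.9 N.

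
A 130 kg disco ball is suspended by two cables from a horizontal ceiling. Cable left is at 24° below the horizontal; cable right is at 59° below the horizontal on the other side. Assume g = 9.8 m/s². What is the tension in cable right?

Weight W = 130 × 9.8 = 1274 N acts straight down.
Horizontal: T_left cos 24° = T_right cos 59°  →  T_left = 0.5638 T_right.
Vertical: T_left sin 24° + T_right sin 59° = 1274.
Substituting the horizontal relation into the vertical equation gives 1.086 T_right = 1274, so T_right = 1173 N.

T_right ≈ 1170 N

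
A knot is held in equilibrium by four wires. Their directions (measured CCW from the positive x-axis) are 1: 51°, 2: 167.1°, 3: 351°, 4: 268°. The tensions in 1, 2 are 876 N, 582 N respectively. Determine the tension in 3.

T_3 ≈ 44.6 N

Resolve: ΣF_x = 876 cos 51° + 582 cos 167.1° + T_3 cos 351° + T_4 cos 268° = 0.
        ΣF_y = 876 sin 51° + 582 sin 167.1° + T_3 sin 351° + T_4 sin 268° = 0.
The known terms sum to (-16.03, 810.7) N, so 0.9877 T_3 − 0.0349 T_4 = 16.03 and -0.1564 T_3 − 0.9994 T_4 = -810.7.
Solving simultaneously: T_3 = 44.64 N, T_4 = 804.2 N.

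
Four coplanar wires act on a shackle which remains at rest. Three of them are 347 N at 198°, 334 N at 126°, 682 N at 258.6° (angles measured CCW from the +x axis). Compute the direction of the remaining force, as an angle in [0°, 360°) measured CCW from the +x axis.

Sum the known components: ΣF_x = -661.1 N, ΣF_y = -505.6 N.
For equilibrium the remaining force must supply (−ΣF_x, −ΣF_y) = (661.1, 505.6) N.
Magnitude = √((661.1)² + (505.6)²) = 832.3 N; direction = atan2(505.6, 661.1) = 37.4°.

θ ≈ 37.4°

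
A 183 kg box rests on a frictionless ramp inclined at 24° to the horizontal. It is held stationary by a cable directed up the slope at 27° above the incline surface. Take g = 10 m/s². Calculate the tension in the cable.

T ≈ 835 N

Take axes along and perpendicular to the incline. Weight components: W sin 24° = 744.3 N down-slope, W cos 24° = 1672 N into the surface.
Along incline: T cos 27° = W sin 24° → T = 835.4 N.
Perpendicular: N = W cos 24° − T sin 27° = 1293 N.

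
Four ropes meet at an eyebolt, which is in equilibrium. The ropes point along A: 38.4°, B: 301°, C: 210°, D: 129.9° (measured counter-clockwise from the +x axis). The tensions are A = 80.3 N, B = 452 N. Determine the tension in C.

Resolve: ΣF_x = 80.3 cos 38.4° + 452 cos 301° + T_C cos 210° + T_D cos 129.9° = 0.
        ΣF_y = 80.3 sin 38.4° + 452 sin 301° + T_C sin 210° + T_D sin 129.9° = 0.
The known terms sum to (295.7, -337.6) N, so -0.8660 T_C − 0.6414 T_D = -295.7 and -0.5000 T_C + 0.7672 T_D = 337.6.
Solving simultaneously: T_C = 10.50 N, T_D = 446.9 N.

T_C ≈ 10.5 N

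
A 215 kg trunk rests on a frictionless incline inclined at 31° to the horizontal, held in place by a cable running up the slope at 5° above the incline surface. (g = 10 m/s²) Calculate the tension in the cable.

Take axes along and perpendicular to the incline. Weight components: W sin 31° = 1107 N down-slope, W cos 31° = 1843 N into the surface.
Along incline: T cos 5° = W sin 31° → T = 1112 N.
Perpendicular: N = W cos 31° − T sin 5° = 1746 N.

T ≈ 1110 N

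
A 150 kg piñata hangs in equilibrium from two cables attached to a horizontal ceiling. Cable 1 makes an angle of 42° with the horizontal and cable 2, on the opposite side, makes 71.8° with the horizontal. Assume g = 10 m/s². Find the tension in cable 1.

T_1 ≈ 512 N

Weight W = 150 × 10 = 1500 N acts straight down.
Horizontal: T_1 cos 42° = T_2 cos 71.8°  →  T_2 = 2.379 T_1.
Vertical: T_1 sin 42° + T_2 sin 71.8° = 1500.
Substituting the horizontal relation into the vertical equation gives 2.929 T_1 = 1500, so T_1 = 512 N.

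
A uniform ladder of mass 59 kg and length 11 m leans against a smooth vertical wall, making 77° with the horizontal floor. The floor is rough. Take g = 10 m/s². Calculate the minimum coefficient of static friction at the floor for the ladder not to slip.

ΣF_y = 0: N_floor = 59×10 = 590 N.
Torques about the foot: N_wall · 11 sin 77° = 59×10×5.5 cos 77° → N_wall = 68.106 N.
ΣF_x = 0: f_floor = N_wall = 68.106 N.
μ_min = f_floor / N_floor = 68.106 / 590 = 0.1154.

μ_min ≈ 0.115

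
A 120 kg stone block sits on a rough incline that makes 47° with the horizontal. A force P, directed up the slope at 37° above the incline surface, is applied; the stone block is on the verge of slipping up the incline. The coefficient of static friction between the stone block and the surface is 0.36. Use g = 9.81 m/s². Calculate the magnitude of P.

On the verge of sliding up the incline, friction equals μN and acts down the slope.
Perpendicular: N + P sin 37° = W cos 47° = 802.8 N.
Along incline: P cos 37° = W sin 47° + μN  with W sin 47° = 860.9 N.
Solving the pair for P and N: P = 1133 N, N = 121.2 N (and f = μN = 43.63 N).

P ≈ 1130 N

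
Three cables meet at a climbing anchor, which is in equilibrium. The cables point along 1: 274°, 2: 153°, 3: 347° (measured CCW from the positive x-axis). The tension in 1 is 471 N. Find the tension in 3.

Resolve: ΣF_x = 471 cos 274° + T_2 cos 153° + T_3 cos 347° = 0.
        ΣF_y = 471 sin 274° + T_2 sin 153° + T_3 sin 347° = 0.
The known terms sum to (32.86, -469.9) N, so -0.8910 T_2 + 0.9744 T_3 = -32.86 and 0.4540 T_2 − 0.2250 T_3 = 469.9.
Solving simultaneously: T_2 = 1862 N, T_3 = 1669 N.

T_3 ≈ 1670 N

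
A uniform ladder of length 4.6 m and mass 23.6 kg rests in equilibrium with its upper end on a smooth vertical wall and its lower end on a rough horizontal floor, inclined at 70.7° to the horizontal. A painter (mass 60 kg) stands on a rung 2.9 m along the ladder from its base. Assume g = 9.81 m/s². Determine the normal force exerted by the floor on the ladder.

N_floor ≈ 820 N

ΣF_y = 0: N_floor = 23.6×9.81 + 60×9.81 = 820.12 N.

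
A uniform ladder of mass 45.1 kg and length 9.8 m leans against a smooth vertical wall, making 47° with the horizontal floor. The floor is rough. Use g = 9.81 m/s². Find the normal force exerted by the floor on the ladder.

ΣF_y = 0: N_floor = 45.1×9.81 = 442.43 N.

N_floor ≈ 442 N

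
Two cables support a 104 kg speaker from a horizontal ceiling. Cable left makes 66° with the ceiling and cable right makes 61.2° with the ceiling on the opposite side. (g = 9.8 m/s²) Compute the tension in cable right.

Weight W = 104 × 9.8 = 1019 N acts straight down.
Horizontal: T_left cos 66° = T_right cos 61.2°  →  T_left = 1.184 T_right.
Vertical: T_left sin 66° + T_right sin 61.2° = 1019.
Substituting the horizontal relation into the vertical equation gives 1.958 T_right = 1019, so T_right = 520.4 N.

T_right ≈ 520 N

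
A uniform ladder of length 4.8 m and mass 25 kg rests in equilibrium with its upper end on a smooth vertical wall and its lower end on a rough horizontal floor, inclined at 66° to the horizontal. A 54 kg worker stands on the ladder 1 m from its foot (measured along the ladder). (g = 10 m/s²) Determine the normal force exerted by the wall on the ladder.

Torques about the foot: N_wall · 4.8 sin 66° = 25×10×2.4 cos 66° + 54×10×1 cos 66° → N_wall = 105.74 N.

N_wall ≈ 106 N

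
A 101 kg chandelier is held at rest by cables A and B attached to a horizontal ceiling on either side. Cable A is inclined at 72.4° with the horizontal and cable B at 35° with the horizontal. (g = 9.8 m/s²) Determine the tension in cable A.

T_A ≈ 850 N

Weight W = 101 × 9.8 = 989.8 N acts straight down.
Horizontal: T_A cos 72.4° = T_B cos 35°  →  T_B = 0.3691 T_A.
Vertical: T_A sin 72.4° + T_B sin 35° = 989.8.
Substituting the horizontal relation into the vertical equation gives 1.165 T_A = 989.8, so T_A = 849.7 N.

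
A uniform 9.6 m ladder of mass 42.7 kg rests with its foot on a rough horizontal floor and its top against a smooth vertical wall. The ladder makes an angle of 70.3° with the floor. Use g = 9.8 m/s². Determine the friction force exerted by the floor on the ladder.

Torques about the foot: N_wall · 9.6 sin 70.3° = 42.7×9.8×4.8 cos 70.3° → N_wall = 74.915 N.
ΣF_x = 0: f_floor = N_wall = 74.915 N.

f ≈ 74.9 N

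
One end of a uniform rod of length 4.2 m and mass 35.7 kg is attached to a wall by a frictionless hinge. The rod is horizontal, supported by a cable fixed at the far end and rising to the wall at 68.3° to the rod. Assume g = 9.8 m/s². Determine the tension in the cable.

T ≈ 188 N

Take torques about the hinge: T sin 68.3° · 4.2 = 35.7×9.8×2.1 = 734.71 N·m.
So T = 734.71 / (0.9291 × 4.2) = 188.27 N.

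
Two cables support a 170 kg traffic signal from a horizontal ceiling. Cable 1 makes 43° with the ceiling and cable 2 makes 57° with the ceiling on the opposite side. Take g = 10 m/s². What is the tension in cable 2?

Weight W = 170 × 10 = 1700 N acts straight down.
Horizontal: T_1 cos 43° = T_2 cos 57°  →  T_1 = 0.7447 T_2.
Vertical: T_1 sin 43° + T_2 sin 57° = 1700.
Substituting the horizontal relation into the vertical equation gives 1.347 T_2 = 1700, so T_2 = 1262 N.

T_2 ≈ 1260 N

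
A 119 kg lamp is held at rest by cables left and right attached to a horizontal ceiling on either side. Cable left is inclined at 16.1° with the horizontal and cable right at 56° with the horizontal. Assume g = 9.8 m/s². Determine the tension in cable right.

Weight W = 119 × 9.8 = 1166 N acts straight down.
Horizontal: T_left cos 16.1° = T_right cos 56°  →  T_left = 0.582 T_right.
Vertical: T_left sin 16.1° + T_right sin 56° = 1166.
Substituting the horizontal relation into the vertical equation gives 0.9904 T_right = 1166, so T_right = 1177 N.

T_right ≈ 1180 N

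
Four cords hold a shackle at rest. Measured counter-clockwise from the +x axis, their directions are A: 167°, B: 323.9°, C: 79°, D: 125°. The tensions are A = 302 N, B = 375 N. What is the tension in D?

T_D ≈ 52.5 N

Resolve: ΣF_x = 302 cos 167° + 375 cos 323.9° + T_C cos 79° + T_D cos 125° = 0.
        ΣF_y = 302 sin 167° + 375 sin 323.9° + T_C sin 79° + T_D sin 125° = 0.
The known terms sum to (8.736, -153) N, so 0.1908 T_C − 0.5736 T_D = -8.736 and 0.9816 T_C + 0.8192 T_D = 153.
Solving simultaneously: T_C = 112.1 N, T_D = 52.51 N.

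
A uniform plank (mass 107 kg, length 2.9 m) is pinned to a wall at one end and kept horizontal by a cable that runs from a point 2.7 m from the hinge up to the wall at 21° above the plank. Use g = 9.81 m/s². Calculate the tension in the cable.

Take torques about the hinge: T sin 21° · 2.7 = 107×9.81×1.45 = 1522 N·m.
So T = 1522 / (0.3584 × 2.7) = 1573 N.

T ≈ 1570 N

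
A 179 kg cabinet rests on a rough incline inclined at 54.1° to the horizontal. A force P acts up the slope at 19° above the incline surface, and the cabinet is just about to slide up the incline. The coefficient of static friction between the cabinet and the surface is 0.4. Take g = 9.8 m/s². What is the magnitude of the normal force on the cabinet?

N ≈ 474 N

On the verge of sliding up the incline, friction equals μN and acts down the slope.
Perpendicular: N + P sin 19° = W cos 54.1° = 1029 N.
Along incline: P cos 19° = W sin 54.1° + μN  with W sin 54.1° = 1421 N.
Solving the pair for P and N: P = 1703 N, N = 474 N (and f = μN = 189.6 N).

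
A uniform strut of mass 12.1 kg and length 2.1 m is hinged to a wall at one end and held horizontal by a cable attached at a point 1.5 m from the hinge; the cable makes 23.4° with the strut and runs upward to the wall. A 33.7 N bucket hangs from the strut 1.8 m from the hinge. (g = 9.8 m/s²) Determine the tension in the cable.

Take torques about the hinge: T sin 23.4° · 1.5 = 12.1×9.8×1.05 + 33.7×1.8 = 185.17 N·m.
So T = 185.17 / (0.3971 × 1.5) = 310.83 N.

T ≈ 311 N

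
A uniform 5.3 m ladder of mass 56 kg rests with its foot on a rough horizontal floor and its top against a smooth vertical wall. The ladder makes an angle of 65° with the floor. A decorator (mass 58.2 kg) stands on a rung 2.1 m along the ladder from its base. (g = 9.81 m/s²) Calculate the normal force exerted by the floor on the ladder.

N_floor ≈ 1120 N

ΣF_y = 0: N_floor = 56×9.81 + 58.2×9.81 = 1120.3 N.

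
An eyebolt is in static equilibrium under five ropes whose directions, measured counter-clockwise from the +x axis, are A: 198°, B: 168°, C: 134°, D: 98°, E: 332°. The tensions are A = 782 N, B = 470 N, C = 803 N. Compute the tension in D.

Resolve: ΣF_x = 782 cos 198° + 470 cos 168° + 803 cos 134° + T_D cos 98° + T_E cos 332° = 0.
        ΣF_y = 782 sin 198° + 470 sin 168° + 803 sin 134° + T_D sin 98° + T_E sin 332° = 0.
The known terms sum to (-1761, 433.7) N, so -0.1392 T_D + 0.8829 T_E = 1761 and 0.9903 T_D − 0.4695 T_E = -433.7.
Solving simultaneously: T_D = 548.7 N, T_E = 2081 N.

T_D ≈ 549 N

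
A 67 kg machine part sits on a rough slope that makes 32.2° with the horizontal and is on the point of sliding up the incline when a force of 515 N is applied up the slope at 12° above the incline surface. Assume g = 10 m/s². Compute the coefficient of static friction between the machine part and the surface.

μ ≈ 0.319

On the verge of sliding up the incline, friction is at its maximum μN and acts down the slope.
Perpendicular to incline: N = W cos 32.2° − P sin 12° = 566.9 − 107.1 = 459.9 N.
Along incline: P cos 12° − μN = W sin 32.2° → μ = −(W sin 32.2° − P cos 12°) / N = 0.319.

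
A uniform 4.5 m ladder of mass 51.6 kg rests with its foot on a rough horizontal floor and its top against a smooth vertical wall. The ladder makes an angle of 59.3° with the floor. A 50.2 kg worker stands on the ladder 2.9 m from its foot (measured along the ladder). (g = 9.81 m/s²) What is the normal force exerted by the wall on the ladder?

N_wall ≈ 339 N

Torques about the foot: N_wall · 4.5 sin 59.3° = 51.6×9.81×2.25 cos 59.3° + 50.2×9.81×2.9 cos 59.3° → N_wall = 338.72 N.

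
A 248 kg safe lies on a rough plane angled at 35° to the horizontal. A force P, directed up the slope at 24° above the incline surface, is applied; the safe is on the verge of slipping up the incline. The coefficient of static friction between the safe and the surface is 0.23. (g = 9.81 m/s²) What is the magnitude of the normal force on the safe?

On the verge of sliding up the incline, friction equals μN and acts down the slope.
Perpendicular: N + P sin 24° = W cos 35° = 1993 N.
Along incline: P cos 24° = W sin 35° + μN  with W sin 35° = 1395 N.
Solving the pair for P and N: P = 1841 N, N = 1244 N (and f = μN = 286.2 N).

N ≈ 1240 N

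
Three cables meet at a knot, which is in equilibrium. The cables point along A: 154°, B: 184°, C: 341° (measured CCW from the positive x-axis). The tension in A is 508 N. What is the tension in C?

T_C ≈ 650 N

Resolve: ΣF_x = 508 cos 154° + T_B cos 184° + T_C cos 341° = 0.
        ΣF_y = 508 sin 154° + T_B sin 184° + T_C sin 341° = 0.
The known terms sum to (-456.6, 222.7) N, so -0.9976 T_B + 0.9455 T_C = 456.6 and -0.0698 T_B − 0.3256 T_C = -222.7.
Solving simultaneously: T_B = 158.4 N, T_C = 650.1 N.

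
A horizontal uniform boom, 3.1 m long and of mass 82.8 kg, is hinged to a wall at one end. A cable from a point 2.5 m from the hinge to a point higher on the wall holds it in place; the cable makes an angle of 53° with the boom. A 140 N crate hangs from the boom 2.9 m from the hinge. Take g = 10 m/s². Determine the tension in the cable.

T ≈ 846 N

Take torques about the hinge: T sin 53° · 2.5 = 82.8×10×1.55 + 140×2.9 = 1689.4 N·m.
So T = 1689.4 / (0.7986 × 2.5) = 846.14 N.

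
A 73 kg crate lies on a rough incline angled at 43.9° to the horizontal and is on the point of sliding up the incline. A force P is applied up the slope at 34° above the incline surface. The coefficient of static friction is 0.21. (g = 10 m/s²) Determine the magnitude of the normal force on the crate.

On the verge of sliding up the incline, friction equals μN and acts down the slope.
Perpendicular: N + P sin 34° = W cos 43.9° = 526 N.
Along incline: P cos 34° = W sin 43.9° + μN  with W sin 43.9° = 506.2 N.
Solving the pair for P and N: P = 651.5 N, N = 161.7 N (and f = μN = 33.95 N).

N ≈ 162 N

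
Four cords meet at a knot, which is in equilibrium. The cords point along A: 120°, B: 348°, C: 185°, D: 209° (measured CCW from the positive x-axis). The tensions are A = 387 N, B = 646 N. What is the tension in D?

Resolve: ΣF_x = 387 cos 120° + 646 cos 348° + T_C cos 185° + T_D cos 209° = 0.
        ΣF_y = 387 sin 120° + 646 sin 348° + T_C sin 185° + T_D sin 209° = 0.
The known terms sum to (438.4, 200.8) N, so -0.9962 T_C − 0.8746 T_D = -438.4 and -0.0872 T_C − 0.4848 T_D = -200.8.
Solving simultaneously: T_C = 90.66 N, T_D = 398 N.

T_D ≈ 398 N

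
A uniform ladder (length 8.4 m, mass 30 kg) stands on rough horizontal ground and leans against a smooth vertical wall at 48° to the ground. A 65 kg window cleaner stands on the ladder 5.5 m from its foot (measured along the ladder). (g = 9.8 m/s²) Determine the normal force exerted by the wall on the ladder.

N_wall ≈ 508 N

Torques about the foot: N_wall · 8.4 sin 48° = 30×9.8×4.2 cos 48° + 65×9.8×5.5 cos 48° → N_wall = 507.9 N.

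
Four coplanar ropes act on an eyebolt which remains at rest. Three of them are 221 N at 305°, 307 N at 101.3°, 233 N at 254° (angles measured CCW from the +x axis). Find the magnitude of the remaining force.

Sum the known components: ΣF_x = 2.381 N, ΣF_y = -104 N.
For equilibrium the remaining force must supply (−ΣF_x, −ΣF_y) = (-2.381, 104) N.
Magnitude = √((-2.381)² + (104)²) = 104 N; direction = atan2(104, -2.381) = 91.3°.

F ≈ 104 N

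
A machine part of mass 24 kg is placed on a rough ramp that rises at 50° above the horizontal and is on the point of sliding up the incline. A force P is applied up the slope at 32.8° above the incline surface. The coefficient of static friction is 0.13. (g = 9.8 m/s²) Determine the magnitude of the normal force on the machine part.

On the verge of sliding up the incline, friction equals μN and acts down the slope.
Perpendicular: N + P sin 32.8° = W cos 50° = 151.2 N.
Along incline: P cos 32.8° = W sin 50° + μN  with W sin 50° = 180.2 N.
Solving the pair for P and N: P = 219.4 N, N = 32.36 N (and f = μN = 4.207 N).

N ≈ 32.4 N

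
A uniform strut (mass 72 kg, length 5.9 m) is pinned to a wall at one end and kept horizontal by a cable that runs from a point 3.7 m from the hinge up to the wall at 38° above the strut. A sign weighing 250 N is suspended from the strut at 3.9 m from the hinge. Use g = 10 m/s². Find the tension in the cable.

Take torques about the hinge: T sin 38° · 3.7 = 72×10×2.95 + 250×3.9 = 3099 N·m.
So T = 3099 / (0.6157 × 3.7) = 1360.4 N.

T ≈ 1360 N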